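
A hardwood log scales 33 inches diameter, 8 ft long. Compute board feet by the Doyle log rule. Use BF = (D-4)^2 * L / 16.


Doyle: BF = (D - 4)^2 * L / 16
Adjusted diameter = 33 - 4 = 29 in
(D-4)^2 = 29^2 = 841
BF = 841 * 8 / 16 = 421 BF

421


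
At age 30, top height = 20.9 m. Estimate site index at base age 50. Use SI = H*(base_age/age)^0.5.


Formula: SI = H_dom * (base_age / age)^0.5
Age ratio = 50 / 30 = 1.66667
sqrt(age_ratio) = 1.29099
SI = 20.9 * 1.29099 = 27.0 m

27.0


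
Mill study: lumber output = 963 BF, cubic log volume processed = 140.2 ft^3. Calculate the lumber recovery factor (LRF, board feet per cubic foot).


Formula: LRF = Lumber Output (BF) / Log Input (ft^3)
LRF = 963 BF / 140.2 ft^3
LRF = 6.87 BF/ft^3

6.87


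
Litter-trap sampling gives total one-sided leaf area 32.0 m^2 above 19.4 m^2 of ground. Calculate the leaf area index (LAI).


Formula: LAI = total leaf area / ground area  (dimensionless)
LAI = 32.0 m^2 / 19.4 m^2
LAI = 1.65

1.65


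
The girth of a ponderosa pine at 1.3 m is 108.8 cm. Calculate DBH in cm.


Formula: DBH = C / pi
DBH = 108.8 / pi
pi = 3.14159...
DBH = 34.6 cm

34.6


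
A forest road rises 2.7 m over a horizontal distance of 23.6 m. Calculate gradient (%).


Formula: Gradient = rise / run * 100
Gradient = 2.7 / 23.6 * 100 = 11.4%

11.4


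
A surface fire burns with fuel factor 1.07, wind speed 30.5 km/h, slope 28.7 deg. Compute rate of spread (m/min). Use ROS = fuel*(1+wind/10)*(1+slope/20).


Formula: ROS = fuel * (1 + wind/10) * (1 + slope/20)
Wind factor = 1 + 30.5/10 = 4.05
Slope factor = 1 + 28.7/20 = 2.435
ROS = 1.07 * 4.05 * 2.435 = 10.55 m/min

10.55


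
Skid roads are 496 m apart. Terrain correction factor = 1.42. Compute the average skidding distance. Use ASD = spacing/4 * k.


Formula: ASD = (spacing / 4) * correction
Uncorrected distance = spacing / 4 = 496 / 4 = 124 m
ASD = 124 * 1.42 = 176 m

176


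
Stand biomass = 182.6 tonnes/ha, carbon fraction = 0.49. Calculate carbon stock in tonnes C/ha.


Formula: Carbon Stock = Biomass * Carbon Fraction
C = 182.6 t/ha * 0.49
C = 89.5 t C/ha

89.5


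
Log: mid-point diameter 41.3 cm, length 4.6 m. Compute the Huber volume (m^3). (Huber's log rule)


Huber: V = Am * L,  Am = pi*(Dm/200)^2
Am = pi*(41.3/200)^2 = 0.133965 m^2
V = 0.133965*4.6 = 0.6162 m^3

0.6162


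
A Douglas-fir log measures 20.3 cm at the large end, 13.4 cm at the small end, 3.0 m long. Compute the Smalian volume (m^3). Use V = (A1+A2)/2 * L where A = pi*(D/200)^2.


Smalian: V = (A1 + A2)/2 * L,  A = pi*(D/200)^2
A1 = pi*(20.3/200)^2 = 0.032365 m^2
A2 = pi*(13.4/200)^2 = 0.014103 m^2
V = (0.032365+0.014103)/2*3.0 = 0.0697 m^3

0.0697


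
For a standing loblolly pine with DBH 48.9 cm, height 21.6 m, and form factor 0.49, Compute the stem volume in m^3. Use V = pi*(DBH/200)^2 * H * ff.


Formula: V = pi * (DBH/200)^2 * H * ff
Radius = DBH/200 = 48.9/200 = 0.2445 m
Radius^2 = 0.2445^2 = 0.05978025 m^2
V = pi * 0.05978025 * 21.6 * 0.49
V = 1.988 m^3

1.988


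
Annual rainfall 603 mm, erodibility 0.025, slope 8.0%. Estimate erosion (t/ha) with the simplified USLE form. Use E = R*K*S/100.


Formula: E = R * K * S / 100  (simplified USLE)
R * K = 603 * 0.025 = 15.075
E = 15.075 * 8.0 / 100 = 1.21 t/ha

1.21


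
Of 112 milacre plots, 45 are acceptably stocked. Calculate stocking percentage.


Formula: Stocking % = stocked plots / total plots * 100
Stocking = 45 / 112 * 100
Stocking = 0.4018 * 100 = 40.2%

40.2


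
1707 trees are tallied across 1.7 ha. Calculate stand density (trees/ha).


Formula: Stand Density = N_trees / Area_ha
Density = 1707 trees / 1.7 ha
Density = 1004 trees/ha

1004


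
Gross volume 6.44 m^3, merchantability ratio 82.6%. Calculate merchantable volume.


Formula: MV = V_total * (merchantable_pct / 100)
Merchantable fraction = 82.6% / 100 = 0.826
MV = 6.44 m^3 * 0.826 = 5.319 m^3

5.319


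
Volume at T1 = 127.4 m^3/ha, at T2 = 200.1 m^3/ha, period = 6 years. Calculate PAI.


Formula: PAI = (V_T2 - V_T1) / (T2 - T1)
Volume increment = 200.1 - 127.4 = 72.7 m^3/ha
PAI = 72.7 / 6 = 12.12 m^3/ha/year

12.12


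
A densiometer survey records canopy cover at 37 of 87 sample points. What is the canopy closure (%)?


Formula: Canopy closure = covered points / total points * 100
Closure = 37 / 87 * 100
Closure = 0.4253 * 100 = 42.5%

42.5


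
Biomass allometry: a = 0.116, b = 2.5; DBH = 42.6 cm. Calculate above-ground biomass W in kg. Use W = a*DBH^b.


Formula: W = a * DBH^b  (allometric power law)
DBH^b = 42.6^2.5 = 11844.6982
W = 0.116 * 11844.6982 = 1374.0 kg

1374.0


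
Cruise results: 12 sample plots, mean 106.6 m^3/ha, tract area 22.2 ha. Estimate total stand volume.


Formula: Total Volume = Mean Volume per ha * Total Area
Total Volume = 106.6 m^3/ha * 22.2 ha
Total Volume = 2367 m^3

2367


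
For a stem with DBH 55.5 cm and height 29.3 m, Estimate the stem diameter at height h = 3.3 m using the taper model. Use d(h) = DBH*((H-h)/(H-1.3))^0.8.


Taper: d(h) = DBH * ((H - h) / (H - 1.3))^0.8
Numerator = H - h = 29.3 - 3.3 = 26.0 m
Denominator = H - 1.3 = 29.3 - 1.3 = 28.0 m
Ratio = 26.0 / 28.0 = 0.92857
d = 55.5 * 0.92857^0.8 = 52.3 cm

52.3


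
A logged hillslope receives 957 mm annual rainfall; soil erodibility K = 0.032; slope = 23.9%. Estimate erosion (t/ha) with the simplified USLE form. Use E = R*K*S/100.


Formula: E = R * K * S / 100  (simplified USLE)
R * K = 957 * 0.032 = 30.624
E = 30.624 * 23.9 / 100 = 7.32 t/ha

7.32


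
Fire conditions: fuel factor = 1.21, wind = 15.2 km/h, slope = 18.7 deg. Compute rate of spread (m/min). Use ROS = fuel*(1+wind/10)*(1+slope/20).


Formula: ROS = fuel * (1 + wind/10) * (1 + slope/20)
Wind factor = 1 + 15.2/10 = 2.52
Slope factor = 1 + 18.7/20 = 1.935
ROS = 1.21 * 2.52 * 1.935 = 5.9 m/min

5.9


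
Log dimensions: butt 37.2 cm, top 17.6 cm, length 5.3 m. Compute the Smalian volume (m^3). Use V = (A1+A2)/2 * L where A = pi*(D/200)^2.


Smalian: V = (A1 + A2)/2 * L,  A = pi*(D/200)^2
A1 = pi*(37.2/200)^2 = 0.108687 m^2
A2 = pi*(17.6/200)^2 = 0.024328 m^2
V = (0.108687+0.024328)/2*5.3 = 0.3525 m^3

0.3525


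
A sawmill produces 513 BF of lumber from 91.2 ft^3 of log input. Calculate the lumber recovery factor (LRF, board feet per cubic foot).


Formula: LRF = Lumber Output (BF) / Log Input (ft^3)
LRF = 513 BF / 91.2 ft^3
LRF = 5.63 BF/ft^3

5.63


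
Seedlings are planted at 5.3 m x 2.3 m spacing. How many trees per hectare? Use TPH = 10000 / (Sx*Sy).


Formula: TPH = 10000 m^2/ha / (spacing_x * spacing_y)
Area per tree = 5.3 m * 2.3 m = 12.19 m^2
TPH = 10000 / 12.19 = 820 trees/ha

820


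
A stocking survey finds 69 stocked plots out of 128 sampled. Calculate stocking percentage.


Formula: Stocking % = stocked plots / total plots * 100
Stocking = 69 / 128 * 100
Stocking = 0.5391 * 100 = 53.9%

53.9


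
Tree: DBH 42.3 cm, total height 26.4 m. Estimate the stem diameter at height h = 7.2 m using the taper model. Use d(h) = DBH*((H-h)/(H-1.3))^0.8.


Taper: d(h) = DBH * ((H - h) / (H - 1.3))^0.8
Numerator = H - h = 26.4 - 7.2 = 19.2 m
Denominator = H - 1.3 = 26.4 - 1.3 = 25.1 m
Ratio = 19.2 / 25.1 = 0.76494
d = 42.3 * 0.76494^0.8 = 34.1 cm

34.1


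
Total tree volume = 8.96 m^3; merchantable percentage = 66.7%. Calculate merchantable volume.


Formula: MV = V_total * (merchantable_pct / 100)
Merchantable fraction = 66.7% / 100 = 0.667
MV = 8.96 m^3 * 0.667 = 5.976 m^3

5.976


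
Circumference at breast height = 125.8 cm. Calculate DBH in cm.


Formula: DBH = C / pi
DBH = 125.8 / pi
pi = 3.14159...
DBH = 40.0 cm

40.0


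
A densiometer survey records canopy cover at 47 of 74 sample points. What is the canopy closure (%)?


Formula: Canopy closure = covered points / total points * 100
Closure = 47 / 74 * 100
Closure = 0.6351 * 100 = 63.5%

63.5


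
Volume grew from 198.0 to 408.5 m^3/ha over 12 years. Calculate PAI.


Formula: PAI = (V_T2 - V_T1) / (T2 - T1)
Volume increment = 408.5 - 198.0 = 210.5 m^3/ha
PAI = 210.5 / 12 = 17.54 m^3/ha/year

17.54


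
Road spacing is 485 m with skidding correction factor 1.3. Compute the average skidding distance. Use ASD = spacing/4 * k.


Formula: ASD = (spacing / 4) * correction
Uncorrected distance = spacing / 4 = 485 / 4 = 121.25 m
ASD = 121.25 * 1.3 = 158 m

158


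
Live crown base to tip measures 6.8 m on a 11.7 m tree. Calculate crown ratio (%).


Formula: Crown Ratio = (Crown Length / Total Height) * 100
CR = (6.8 m / 11.7 m) * 100
CR = 0.5812 * 100 = 58.1%

58.1


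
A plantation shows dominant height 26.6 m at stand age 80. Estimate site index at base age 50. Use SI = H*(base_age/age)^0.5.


Formula: SI = H_dom * (base_age / age)^0.5
Age ratio = 50 / 80 = 0.625
sqrt(age_ratio) = 0.79057
SI = 26.6 * 0.79057 = 21.0 m

21.0


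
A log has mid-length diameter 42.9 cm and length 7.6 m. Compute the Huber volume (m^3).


Huber: V = Am * L,  Am = pi*(Dm/200)^2
Am = pi*(42.9/200)^2 = 0.144545 m^2
V = 0.144545*7.6 = 1.0985 m^3

1.0985


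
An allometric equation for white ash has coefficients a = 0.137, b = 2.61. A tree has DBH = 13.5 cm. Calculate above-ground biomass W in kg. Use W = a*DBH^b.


Formula: W = a * DBH^b  (allometric power law)
DBH^b = 13.5^2.61 = 891.6022
W = 0.137 * 891.6022 = 122.1 kg

122.1


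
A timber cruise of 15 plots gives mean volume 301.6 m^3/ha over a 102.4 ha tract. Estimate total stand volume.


Formula: Total Volume = Mean Volume per ha * Total Area
Total Volume = 301.6 m^3/ha * 102.4 ha
Total Volume = 30884 m^3

30884


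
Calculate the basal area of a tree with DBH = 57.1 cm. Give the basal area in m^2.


Formula: BA = pi * (DBH/2)^2 / 10000  (cm^2 to m^2)
Radius = DBH/2 = 57.1/2 = 28.55 cm
BA = pi * 28.55^2 / 10000
   = 2560.72 cm^2 / 10000
   = 0.2561 m^2

0.2561


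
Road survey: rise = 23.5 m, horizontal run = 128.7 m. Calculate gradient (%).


Formula: Gradient = rise / run * 100
Gradient = 23.5 / 128.7 * 100 = 18.3%

18.3


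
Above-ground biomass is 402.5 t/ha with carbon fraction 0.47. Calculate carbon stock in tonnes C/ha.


Formula: Carbon Stock = Biomass * Carbon Fraction
C = 402.5 t/ha * 0.47
C = 189.2 t C/ha

189.2


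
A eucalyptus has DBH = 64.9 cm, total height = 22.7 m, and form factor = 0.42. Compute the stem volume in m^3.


Formula: V = pi * (DBH/200)^2 * H * ff
Radius = DBH/200 = 64.9/200 = 0.3245 m
Radius^2 = 0.3245^2 = 0.10530025 m^2
V = pi * 0.10530025 * 22.7 * 0.42
V = 3.154 m^3

3.154


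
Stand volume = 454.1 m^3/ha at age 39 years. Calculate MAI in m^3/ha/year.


Formula: MAI = Total Volume / Stand Age
MAI = 454.1 m^3/ha / 39 years
MAI = 11.64 m^3/ha/year

11.64


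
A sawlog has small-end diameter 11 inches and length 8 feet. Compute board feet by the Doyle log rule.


Doyle: BF = (D - 4)^2 * L / 16
Adjusted diameter = 11 - 4 = 7 in
(D-4)^2 = 7^2 = 49
BF = 49 * 8 / 16 = 25 BF

25


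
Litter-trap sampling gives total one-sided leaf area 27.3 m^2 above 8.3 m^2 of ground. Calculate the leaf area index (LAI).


Formula: LAI = total leaf area / ground area  (dimensionless)
LAI = 27.3 m^2 / 8.3 m^2
LAI = 3.29

3.29


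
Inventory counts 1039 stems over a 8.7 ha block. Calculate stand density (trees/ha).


Formula: Stand Density = N_trees / Area_ha
Density = 1039 trees / 8.7 ha
Density = 119 trees/ha

119


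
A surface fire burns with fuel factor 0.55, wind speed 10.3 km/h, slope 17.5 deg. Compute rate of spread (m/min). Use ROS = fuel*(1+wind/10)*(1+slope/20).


Formula: ROS = fuel * (1 + wind/10) * (1 + slope/20)
Wind factor = 1 + 10.3/10 = 2.03
Slope factor = 1 + 17.5/20 = 1.875
ROS = 0.55 * 2.03 * 1.875 = 2.09 m/min

2.09


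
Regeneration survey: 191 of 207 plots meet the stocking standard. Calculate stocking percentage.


Formula: Stocking % = stocked plots / total plots * 100
Stocking = 191 / 207 * 100
Stocking = 0.9227 * 100 = 92.3%

92.3


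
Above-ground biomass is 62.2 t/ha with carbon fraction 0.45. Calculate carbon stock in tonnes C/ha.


Formula: Carbon Stock = Biomass * Carbon Fraction
C = 62.2 t/ha * 0.45
C = 28.0 t C/ha

28.0


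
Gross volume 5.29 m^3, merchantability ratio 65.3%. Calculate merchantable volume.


Formula: MV = V_total * (merchantable_pct / 100)
Merchantable fraction = 65.3% / 100 = 0.653
MV = 5.29 m^3 * 0.653 = 3.454 m^3

3.454


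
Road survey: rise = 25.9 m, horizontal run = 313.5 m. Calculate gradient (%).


Formula: Gradient = rise / run * 100
Gradient = 25.9 / 313.5 * 100 = 8.3%

8.3


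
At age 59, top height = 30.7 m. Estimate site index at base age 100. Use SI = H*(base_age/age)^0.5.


Formula: SI = H_dom * (base_age / age)^0.5
Age ratio = 100 / 59 = 1.69492
sqrt(age_ratio) = 1.30189
SI = 30.7 * 1.30189 = 40.0 m

40.0


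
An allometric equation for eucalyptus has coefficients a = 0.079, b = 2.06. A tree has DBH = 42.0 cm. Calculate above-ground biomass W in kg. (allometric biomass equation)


Formula: W = a * DBH^b  (allometric power law)
DBH^b = 42.0^2.06 = 2207.4635
W = 0.079 * 2207.4635 = 174.4 kg

174.4


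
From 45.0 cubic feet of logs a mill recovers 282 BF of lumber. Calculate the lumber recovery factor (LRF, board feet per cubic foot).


Formula: LRF = Lumber Output (BF) / Log Input (ft^3)
LRF = 282 BF / 45.0 ft^3
LRF = 6.27 BF/ft^3

6.27


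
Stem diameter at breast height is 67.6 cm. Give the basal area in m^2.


Formula: BA = pi * (DBH/2)^2 / 10000  (cm^2 to m^2)
Radius = DBH/2 = 67.6/2 = 33.8 cm
BA = pi * 33.8^2 / 10000
   = 3589.0811 cm^2 / 10000
   = 0.3589 m^2

0.3589


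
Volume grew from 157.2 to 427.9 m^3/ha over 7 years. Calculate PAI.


Formula: PAI = (V_T2 - V_T1) / (T2 - T1)
Volume increment = 427.9 - 157.2 = 270.7 m^3/ha
PAI = 270.7 / 7 = 38.67 m^3/ha/year

38.67


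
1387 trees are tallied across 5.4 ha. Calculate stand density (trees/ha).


Formula: Stand Density = N_trees / Area_ha
Density = 1387 trees / 5.4 ha
Density = 257 trees/ha

257


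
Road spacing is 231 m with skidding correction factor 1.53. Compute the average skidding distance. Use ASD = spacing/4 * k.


Formula: ASD = (spacing / 4) * correction
Uncorrected distance = spacing / 4 = 231 / 4 = 57.75 m
ASD = 57.75 * 1.53 = 88 m

88


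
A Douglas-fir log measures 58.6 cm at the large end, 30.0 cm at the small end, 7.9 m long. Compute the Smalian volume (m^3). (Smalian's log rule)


Smalian: V = (A1 + A2)/2 * L,  A = pi*(D/200)^2
A1 = pi*(58.6/200)^2 = 0.269703 m^2
A2 = pi*(30.0/200)^2 = 0.070686 m^2
V = (0.269703+0.070686)/2*7.9 = 1.3445 m^3

1.3445


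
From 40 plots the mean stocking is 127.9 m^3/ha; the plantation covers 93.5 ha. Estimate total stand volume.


Formula: Total Volume = Mean Volume per ha * Total Area
Total Volume = 127.9 m^3/ha * 93.5 ha
Total Volume = 11959 m^3

11959


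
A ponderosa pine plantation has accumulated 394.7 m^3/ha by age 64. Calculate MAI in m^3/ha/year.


Formula: MAI = Total Volume / Stand Age
MAI = 394.7 m^3/ha / 64 years
MAI = 6.17 m^3/ha/year

6.17


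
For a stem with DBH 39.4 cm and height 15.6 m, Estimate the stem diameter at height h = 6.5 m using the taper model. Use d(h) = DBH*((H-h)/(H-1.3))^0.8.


Taper: d(h) = DBH * ((H - h) / (H - 1.3))^0.8
Numerator = H - h = 15.6 - 6.5 = 9.1 m
Denominator = H - 1.3 = 15.6 - 1.3 = 14.3 m
Ratio = 9.1 / 14.3 = 0.63636
d = 39.4 * 0.63636^0.8 = 27.4 cm

27.4


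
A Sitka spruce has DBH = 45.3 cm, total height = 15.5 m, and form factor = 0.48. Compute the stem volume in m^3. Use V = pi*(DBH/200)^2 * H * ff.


Formula: V = pi * (DBH/200)^2 * H * ff
Radius = DBH/200 = 45.3/200 = 0.2265 m
Radius^2 = 0.2265^2 = 0.05130225 m^2
V = pi * 0.05130225 * 15.5 * 0.48
V = 1.199 m^3

1.199


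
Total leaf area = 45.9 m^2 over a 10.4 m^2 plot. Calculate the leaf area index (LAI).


Formula: LAI = total leaf area / ground area  (dimensionless)
LAI = 45.9 m^2 / 10.4 m^2
LAI = 4.41

4.41


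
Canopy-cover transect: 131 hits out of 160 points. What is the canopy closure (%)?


Formula: Canopy closure = covered points / total points * 100
Closure = 131 / 160 * 100
Closure = 0.8187 * 100 = 81.9%

81.9


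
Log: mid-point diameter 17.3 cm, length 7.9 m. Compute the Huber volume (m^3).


Huber: V = Am * L,  Am = pi*(Dm/200)^2
Am = pi*(17.3/200)^2 = 0.023506 m^2
V = 0.023506*7.9 = 0.1857 m^3

0.1857


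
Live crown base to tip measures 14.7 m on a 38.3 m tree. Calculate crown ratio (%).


Formula: Crown Ratio = (Crown Length / Total Height) * 100
CR = (14.7 m / 38.3 m) * 100
CR = 0.3838 * 100 = 38.4%

38.4


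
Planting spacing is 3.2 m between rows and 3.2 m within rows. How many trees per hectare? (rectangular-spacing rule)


Formula: TPH = 10000 m^2/ha / (spacing_x * spacing_y)
Area per tree = 3.2 m * 3.2 m = 10.24 m^2
TPH = 10000 / 10.24 = 977 trees/ha

977


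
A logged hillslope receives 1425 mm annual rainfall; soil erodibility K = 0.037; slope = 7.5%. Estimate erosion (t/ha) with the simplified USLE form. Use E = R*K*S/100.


Formula: E = R * K * S / 100  (simplified USLE)
R * K = 1425 * 0.037 = 52.725
E = 52.725 * 7.5 / 100 = 3.95 t/ha

3.95


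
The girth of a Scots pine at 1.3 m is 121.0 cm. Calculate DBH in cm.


Formula: DBH = C / pi
DBH = 121.0 / pi
pi = 3.14159...
DBH = 38.5 cm

38.5


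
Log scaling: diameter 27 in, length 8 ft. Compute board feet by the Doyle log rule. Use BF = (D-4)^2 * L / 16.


Doyle: BF = (D - 4)^2 * L / 16
Adjusted diameter = 27 - 4 = 23 in
(D-4)^2 = 23^2 = 529
BF = 529 * 8 / 16 = 265 BF

265


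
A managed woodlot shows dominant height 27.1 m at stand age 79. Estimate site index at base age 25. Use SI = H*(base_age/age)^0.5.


Formula: SI = H_dom * (base_age / age)^0.5
Age ratio = 25 / 79 = 0.31646
sqrt(age_ratio) = 0.56254
SI = 27.1 * 0.56254 = 15.2 m

15.2


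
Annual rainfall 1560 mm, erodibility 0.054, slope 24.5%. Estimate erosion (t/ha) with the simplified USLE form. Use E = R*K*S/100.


Formula: E = R * K * S / 100  (simplified USLE)
R * K = 1560 * 0.054 = 84.24
E = 84.24 * 24.5 / 100 = 20.64 t/ha

20.64


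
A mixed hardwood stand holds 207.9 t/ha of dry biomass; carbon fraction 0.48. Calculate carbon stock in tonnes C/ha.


Formula: Carbon Stock = Biomass * Carbon Fraction
C = 207.9 t/ha * 0.48
C = 99.8 t C/ha

99.8


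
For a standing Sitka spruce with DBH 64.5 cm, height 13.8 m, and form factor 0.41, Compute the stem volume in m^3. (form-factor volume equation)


Formula: V = pi * (DBH/200)^2 * H * ff
Radius = DBH/200 = 64.5/200 = 0.3225 m
Radius^2 = 0.3225^2 = 0.10400625 m^2
V = pi * 0.10400625 * 13.8 * 0.41
V = 1.849 m^3

1.849


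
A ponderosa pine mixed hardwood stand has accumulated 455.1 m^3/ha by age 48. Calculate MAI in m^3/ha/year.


Formula: MAI = Total Volume / Stand Age
MAI = 455.1 m^3/ha / 48 years
MAI = 9.48 m^3/ha/year

9.48


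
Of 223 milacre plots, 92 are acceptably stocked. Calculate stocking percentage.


Formula: Stocking % = stocked plots / total plots * 100
Stocking = 92 / 223 * 100
Stocking = 0.4126 * 100 = 41.3%

41.3


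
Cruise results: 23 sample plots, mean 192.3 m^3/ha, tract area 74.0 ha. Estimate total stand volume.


Formula: Total Volume = Mean Volume per ha * Total Area
Total Volume = 192.3 m^3/ha * 74.0 ha
Total Volume = 14230 m^3

14230


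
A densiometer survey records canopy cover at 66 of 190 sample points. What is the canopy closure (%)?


Formula: Canopy closure = covered points / total points * 100
Closure = 66 / 190 * 100
Closure = 0.3474 * 100 = 34.7%

34.7


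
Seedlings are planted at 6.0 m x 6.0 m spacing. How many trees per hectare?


Formula: TPH = 10000 m^2/ha / (spacing_x * spacing_y)
Area per tree = 6.0 m * 6.0 m = 36.0 m^2
TPH = 10000 / 36.0 = 278 trees/ha

278


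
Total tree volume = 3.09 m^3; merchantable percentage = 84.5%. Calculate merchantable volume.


Formula: MV = V_total * (merchantable_pct / 100)
Merchantable fraction = 84.5% / 100 = 0.845
MV = 3.09 m^3 * 0.845 = 2.611 m^3

2.611


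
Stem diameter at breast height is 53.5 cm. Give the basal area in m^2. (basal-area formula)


Formula: BA = pi * (DBH/2)^2 / 10000  (cm^2 to m^2)
Radius = DBH/2 = 53.5/2 = 26.75 cm
BA = pi * 26.75^2 / 10000
   = 2248.0059 cm^2 / 10000
   = 0.2248 m^2

0.2248


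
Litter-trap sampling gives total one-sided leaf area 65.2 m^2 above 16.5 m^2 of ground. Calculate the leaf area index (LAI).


Formula: LAI = total leaf area / ground area  (dimensionless)
LAI = 65.2 m^2 / 16.5 m^2
LAI = 3.95

3.95


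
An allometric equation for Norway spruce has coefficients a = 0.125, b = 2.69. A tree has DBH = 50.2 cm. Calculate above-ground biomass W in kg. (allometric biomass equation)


Formula: W = a * DBH^b  (allometric power law)
DBH^b = 50.2^2.69 = 37574.4817
W = 0.125 * 37574.4817 = 4696.8 kg

4696.8


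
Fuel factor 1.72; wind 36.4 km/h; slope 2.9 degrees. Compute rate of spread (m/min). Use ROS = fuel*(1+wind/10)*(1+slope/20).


Formula: ROS = fuel * (1 + wind/10) * (1 + slope/20)
Wind factor = 1 + 36.4/10 = 4.64
Slope factor = 1 + 2.9/20 = 1.145
ROS = 1.72 * 4.64 * 1.145 = 9.14 m/min

9.14


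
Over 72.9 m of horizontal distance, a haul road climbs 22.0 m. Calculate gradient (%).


Formula: Gradient = rise / run * 100
Gradient = 22.0 / 72.9 * 100 = 30.2%

30.2


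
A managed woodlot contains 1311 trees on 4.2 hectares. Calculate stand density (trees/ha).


Formula: Stand Density = N_trees / Area_ha
Density = 1311 trees / 4.2 ha
Density = 312 trees/ha

312


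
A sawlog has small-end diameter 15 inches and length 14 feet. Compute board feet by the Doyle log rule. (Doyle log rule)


Doyle: BF = (D - 4)^2 * L / 16
Adjusted diameter = 15 - 4 = 11 in
(D-4)^2 = 11^2 = 121
BF = 121 * 14 / 16 = 106 BF

106


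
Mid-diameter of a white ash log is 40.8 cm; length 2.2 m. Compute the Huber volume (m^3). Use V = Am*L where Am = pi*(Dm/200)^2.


Huber: V = Am * L,  Am = pi*(Dm/200)^2
Am = pi*(40.8/200)^2 = 0.130741 m^2
V = 0.130741*2.2 = 0.2876 m^3

0.2876


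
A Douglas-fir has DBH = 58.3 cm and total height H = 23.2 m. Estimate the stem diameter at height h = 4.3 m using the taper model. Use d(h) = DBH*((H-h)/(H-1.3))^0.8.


Taper: d(h) = DBH * ((H - h) / (H - 1.3))^0.8
Numerator = H - h = 23.2 - 4.3 = 18.9 m
Denominator = H - 1.3 = 23.2 - 1.3 = 21.9 m
Ratio = 18.9 / 21.9 = 0.86301
d = 58.3 * 0.86301^0.8 = 51.8 cm

51.8


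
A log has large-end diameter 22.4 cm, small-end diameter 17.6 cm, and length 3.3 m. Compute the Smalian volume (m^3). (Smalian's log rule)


Smalian: V = (A1 + A2)/2 * L,  A = pi*(D/200)^2
A1 = pi*(22.4/200)^2 = 0.039408 m^2
A2 = pi*(17.6/200)^2 = 0.024328 m^2
V = (0.039408+0.024328)/2*3.3 = 0.1052 m^3

0.1052


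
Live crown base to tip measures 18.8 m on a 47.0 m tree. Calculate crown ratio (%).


Formula: Crown Ratio = (Crown Length / Total Height) * 100
CR = (18.8 m / 47.0 m) * 100
CR = 0.4 * 100 = 40.0%

40.0


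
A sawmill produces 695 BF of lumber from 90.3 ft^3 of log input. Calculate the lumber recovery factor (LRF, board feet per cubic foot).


Formula: LRF = Lumber Output (BF) / Log Input (ft^3)
LRF = 695 BF / 90.3 ft^3
LRF = 7.7 BF/ft^3

7.7


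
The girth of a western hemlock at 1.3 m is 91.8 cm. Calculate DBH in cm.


Formula: DBH = C / pi
DBH = 91.8 / pi
pi = 3.14159...
DBH = 29.2 cm

29.2


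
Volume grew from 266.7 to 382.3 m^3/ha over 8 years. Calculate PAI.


Formula: PAI = (V_T2 - V_T1) / (T2 - T1)
Volume increment = 382.3 - 266.7 = 115.6 m^3/ha
PAI = 115.6 / 8 = 14.45 m^3/ha/year

14.45


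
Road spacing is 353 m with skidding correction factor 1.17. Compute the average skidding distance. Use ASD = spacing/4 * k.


Formula: ASD = (spacing / 4) * correction
Uncorrected distance = spacing / 4 = 353 / 4 = 88.25 m
ASD = 88.25 * 1.17 = 103 m

103


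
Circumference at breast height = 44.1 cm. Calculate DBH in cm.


Formula: DBH = C / pi
DBH = 44.1 / pi
pi = 3.14159...
DBH = 14.0 cm

14.0


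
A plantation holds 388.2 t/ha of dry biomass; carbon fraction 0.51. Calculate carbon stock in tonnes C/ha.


Formula: Carbon Stock = Biomass * Carbon Fraction
C = 388.2 t/ha * 0.51
C = 198.0 t C/ha

198.0


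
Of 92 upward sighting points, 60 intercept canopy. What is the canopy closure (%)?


Formula: Canopy closure = covered points / total points * 100
Closure = 60 / 92 * 100
Closure = 0.6522 * 100 = 65.2%

65.2


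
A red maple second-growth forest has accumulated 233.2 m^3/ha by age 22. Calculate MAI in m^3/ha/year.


Formula: MAI = Total Volume / Stand Age
MAI = 233.2 m^3/ha / 22 years
MAI = 10.6 m^3/ha/year

10.6


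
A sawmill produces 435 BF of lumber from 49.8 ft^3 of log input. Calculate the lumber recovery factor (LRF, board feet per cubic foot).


Formula: LRF = Lumber Output (BF) / Log Input (ft^3)
LRF = 435 BF / 49.8 ft^3
LRF = 8.73 BF/ft^3

8.73


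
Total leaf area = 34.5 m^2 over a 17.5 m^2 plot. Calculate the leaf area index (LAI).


Formula: LAI = total leaf area / ground area  (dimensionless)
LAI = 34.5 m^2 / 17.5 m^2
LAI = 1.97

1.97


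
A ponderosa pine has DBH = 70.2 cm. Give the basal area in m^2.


Formula: BA = pi * (DBH/2)^2 / 10000  (cm^2 to m^2)
Radius = DBH/2 = 70.2/2 = 35.1 cm
BA = pi * 35.1^2 / 10000
   = 3870.4736 cm^2 / 10000
   = 0.387 m^2

0.387


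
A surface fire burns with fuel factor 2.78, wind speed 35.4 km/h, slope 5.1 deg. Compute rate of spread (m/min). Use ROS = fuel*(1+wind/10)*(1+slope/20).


Formula: ROS = fuel * (1 + wind/10) * (1 + slope/20)
Wind factor = 1 + 35.4/10 = 4.54
Slope factor = 1 + 5.1/20 = 1.255
ROS = 2.78 * 4.54 * 1.255 = 15.84 m/min

15.84


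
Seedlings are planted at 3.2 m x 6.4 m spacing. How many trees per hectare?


Formula: TPH = 10000 m^2/ha / (spacing_x * spacing_y)
Area per tree = 3.2 m * 6.4 m = 20.48 m^2
TPH = 10000 / 20.48 = 488 trees/ha

488


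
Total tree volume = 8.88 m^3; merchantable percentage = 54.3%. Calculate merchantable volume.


Formula: MV = V_total * (merchantable_pct / 100)
Merchantable fraction = 54.3% / 100 = 0.543
MV = 8.88 m^3 * 0.543 = 4.822 m^3

4.822


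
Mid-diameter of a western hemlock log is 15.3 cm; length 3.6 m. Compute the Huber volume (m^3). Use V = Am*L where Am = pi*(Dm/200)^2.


Huber: V = Am * L,  Am = pi*(Dm/200)^2
Am = pi*(15.3/200)^2 = 0.018385 m^2
V = 0.018385*3.6 = 0.0662 m^3

0.0662


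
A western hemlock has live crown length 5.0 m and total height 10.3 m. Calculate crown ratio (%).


Formula: Crown Ratio = (Crown Length / Total Height) * 100
CR = (5.0 m / 10.3 m) * 100
CR = 0.4854 * 100 = 48.5%

48.5


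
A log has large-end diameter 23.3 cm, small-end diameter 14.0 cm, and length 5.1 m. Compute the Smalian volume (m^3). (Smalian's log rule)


Smalian: V = (A1 + A2)/2 * L,  A = pi*(D/200)^2
A1 = pi*(23.3/200)^2 = 0.042638 m^2
A2 = pi*(14.0/200)^2 = 0.015394 m^2
V = (0.042638+0.015394)/2*5.1 = 0.148 m^3

0.148


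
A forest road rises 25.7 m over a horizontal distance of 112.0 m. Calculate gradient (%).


Formula: Gradient = rise / run * 100
Gradient = 25.7 / 112.0 * 100 = 22.9%

22.9


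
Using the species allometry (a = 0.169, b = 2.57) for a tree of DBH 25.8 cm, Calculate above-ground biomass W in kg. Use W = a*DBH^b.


Formula: W = a * DBH^b  (allometric power law)
DBH^b = 25.8^2.57 = 4244.8529
W = 0.169 * 4244.8529 = 717.4 kg

717.4


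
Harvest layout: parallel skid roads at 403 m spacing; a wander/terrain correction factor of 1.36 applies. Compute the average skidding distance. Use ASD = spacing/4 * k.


Formula: ASD = (spacing / 4) * correction
Uncorrected distance = spacing / 4 = 403 / 4 = 100.75 m
ASD = 100.75 * 1.36 = 137 m

137


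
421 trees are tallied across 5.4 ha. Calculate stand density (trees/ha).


Formula: Stand Density = N_trees / Area_ha
Density = 421 trees / 5.4 ha
Density = 78 trees/ha

78


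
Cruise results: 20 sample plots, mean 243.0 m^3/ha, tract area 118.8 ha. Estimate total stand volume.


Formula: Total Volume = Mean Volume per ha * Total Area
Total Volume = 243.0 m^3/ha * 118.8 ha
Total Volume = 28868 m^3

28868


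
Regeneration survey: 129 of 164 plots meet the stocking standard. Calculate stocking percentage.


Formula: Stocking % = stocked plots / total plots * 100
Stocking = 129 / 164 * 100
Stocking = 0.7866 * 100 = 78.7%

78.7


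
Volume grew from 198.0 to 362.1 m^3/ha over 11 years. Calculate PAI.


Formula: PAI = (V_T2 - V_T1) / (T2 - T1)
Volume increment = 362.1 - 198.0 = 164.1 m^3/ha
PAI = 164.1 / 11 = 14.92 m^3/ha/year

14.92


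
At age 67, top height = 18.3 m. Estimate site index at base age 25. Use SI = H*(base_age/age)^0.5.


Formula: SI = H_dom * (base_age / age)^0.5
Age ratio = 25 / 67 = 0.37313
sqrt(age_ratio) = 0.61085
SI = 18.3 * 0.61085 = 11.2 m

11.2


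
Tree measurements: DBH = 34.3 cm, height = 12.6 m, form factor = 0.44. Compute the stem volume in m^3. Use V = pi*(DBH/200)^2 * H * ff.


Formula: V = pi * (DBH/200)^2 * H * ff
Radius = DBH/200 = 34.3/200 = 0.1715 m
Radius^2 = 0.1715^2 = 0.02941225 m^2
V = pi * 0.02941225 * 12.6 * 0.44
V = 0.512 m^3

0.512


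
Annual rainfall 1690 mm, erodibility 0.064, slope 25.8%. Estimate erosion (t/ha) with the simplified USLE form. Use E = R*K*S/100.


Formula: E = R * K * S / 100  (simplified USLE)
R * K = 1690 * 0.064 = 108.16
E = 108.16 * 25.8 / 100 = 27.91 t/ha

27.91


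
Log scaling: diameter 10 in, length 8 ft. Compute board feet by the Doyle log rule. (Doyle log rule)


Doyle: BF = (D - 4)^2 * L / 16
Adjusted diameter = 10 - 4 = 6 in
(D-4)^2 = 6^2 = 36
BF = 36 * 8 / 16 = 18 BF

18


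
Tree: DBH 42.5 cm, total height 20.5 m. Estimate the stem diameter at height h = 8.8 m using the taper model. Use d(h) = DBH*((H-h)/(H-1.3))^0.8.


Taper: d(h) = DBH * ((H - h) / (H - 1.3))^0.8
Numerator = H - h = 20.5 - 8.8 = 11.7 m
Denominator = H - 1.3 = 20.5 - 1.3 = 19.2 m
Ratio = 11.7 / 19.2 = 0.60938
d = 42.5 * 0.60938^0.8 = 28.6 cm

28.6


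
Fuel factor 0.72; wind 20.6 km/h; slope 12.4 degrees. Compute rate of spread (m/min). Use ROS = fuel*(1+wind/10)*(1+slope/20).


Formula: ROS = fuel * (1 + wind/10) * (1 + slope/20)
Wind factor = 1 + 20.6/10 = 3.06
Slope factor = 1 + 12.4/20 = 1.62
ROS = 0.72 * 3.06 * 1.62 = 3.57 m/min

3.57


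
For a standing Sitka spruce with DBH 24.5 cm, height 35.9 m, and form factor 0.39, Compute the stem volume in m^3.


Formula: V = pi * (DBH/200)^2 * H * ff
Radius = DBH/200 = 24.5/200 = 0.1225 m
Radius^2 = 0.1225^2 = 0.01500625 m^2
V = pi * 0.01500625 * 35.9 * 0.39
V = 0.66 m^3

0.66


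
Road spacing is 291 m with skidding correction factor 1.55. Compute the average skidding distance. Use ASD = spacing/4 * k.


Formula: ASD = (spacing / 4) * correction
Uncorrected distance = spacing / 4 = 291 / 4 = 72.75 m
ASD = 72.75 * 1.55 = 113 m

113


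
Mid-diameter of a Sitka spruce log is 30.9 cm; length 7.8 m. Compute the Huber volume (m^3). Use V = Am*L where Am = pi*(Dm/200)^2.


Huber: V = Am * L,  Am = pi*(Dm/200)^2
Am = pi*(30.9/200)^2 = 0.074991 m^2
V = 0.074991*7.8 = 0.5849 m^3

0.5849


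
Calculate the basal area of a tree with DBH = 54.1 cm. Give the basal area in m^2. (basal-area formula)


Formula: BA = pi * (DBH/2)^2 / 10000  (cm^2 to m^2)
Radius = DBH/2 = 54.1/2 = 27.05 cm
BA = pi * 27.05^2 / 10000
   = 2298.7112 cm^2 / 10000
   = 0.2299 m^2

0.2299


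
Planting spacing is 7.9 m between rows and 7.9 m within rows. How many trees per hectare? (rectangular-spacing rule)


Formula: TPH = 10000 m^2/ha / (spacing_x * spacing_y)
Area per tree = 7.9 m * 7.9 m = 62.41 m^2
TPH = 10000 / 62.41 = 160 trees/ha

160


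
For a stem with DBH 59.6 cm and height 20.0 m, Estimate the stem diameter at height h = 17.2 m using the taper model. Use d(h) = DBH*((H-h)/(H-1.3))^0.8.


Taper: d(h) = DBH * ((H - h) / (H - 1.3))^0.8
Numerator = H - h = 20.0 - 17.2 = 2.8 m
Denominator = H - 1.3 = 20.0 - 1.3 = 18.7 m
Ratio = 2.8 / 18.7 = 0.14973
d = 59.6 * 0.14973^0.8 = 13.0 cm

13.0


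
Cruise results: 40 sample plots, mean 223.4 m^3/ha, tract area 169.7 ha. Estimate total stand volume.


Formula: Total Volume = Mean Volume per ha * Total Area
Total Volume = 223.4 m^3/ha * 169.7 ha
Total Volume = 37911 m^3

37911


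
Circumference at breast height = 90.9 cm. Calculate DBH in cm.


Formula: DBH = C / pi
DBH = 90.9 / pi
pi = 3.14159...
DBH = 28.9 cm

28.9


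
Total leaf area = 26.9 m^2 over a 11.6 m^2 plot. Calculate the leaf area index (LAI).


Formula: LAI = total leaf area / ground area  (dimensionless)
LAI = 26.9 m^2 / 11.6 m^2
LAI = 2.32

2.32


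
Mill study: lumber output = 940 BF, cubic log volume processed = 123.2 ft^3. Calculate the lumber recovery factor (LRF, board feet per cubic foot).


Formula: LRF = Lumber Output (BF) / Log Input (ft^3)
LRF = 940 BF / 123.2 ft^3
LRF = 7.63 BF/ft^3

7.63


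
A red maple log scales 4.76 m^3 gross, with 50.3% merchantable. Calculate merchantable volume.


Formula: MV = V_total * (merchantable_pct / 100)
Merchantable fraction = 50.3% / 100 = 0.503
MV = 4.76 m^3 * 0.503 = 2.394 m^3

2.394


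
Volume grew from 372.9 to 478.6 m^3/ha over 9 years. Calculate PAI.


Formula: PAI = (V_T2 - V_T1) / (T2 - T1)
Volume increment = 478.6 - 372.9 = 105.7 m^3/ha
PAI = 105.7 / 9 = 11.74 m^3/ha/year

11.74


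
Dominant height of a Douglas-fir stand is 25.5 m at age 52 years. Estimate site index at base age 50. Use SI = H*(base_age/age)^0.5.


Formula: SI = H_dom * (base_age / age)^0.5
Age ratio = 50 / 52 = 0.96154
sqrt(age_ratio) = 0.98058
SI = 25.5 * 0.98058 = 25.0 m

25.0


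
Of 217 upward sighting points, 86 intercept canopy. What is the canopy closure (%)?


Formula: Canopy closure = covered points / total points * 100
Closure = 86 / 217 * 100
Closure = 0.3963 * 100 = 39.6%

39.6


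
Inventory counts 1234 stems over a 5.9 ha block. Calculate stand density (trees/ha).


Formula: Stand Density = N_trees / Area_ha
Density = 1234 trees / 5.9 ha
Density = 209 trees/ha

209


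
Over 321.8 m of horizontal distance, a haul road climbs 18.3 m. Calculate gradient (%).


Formula: Gradient = rise / run * 100
Gradient = 18.3 / 321.8 * 100 = 5.7%

5.7


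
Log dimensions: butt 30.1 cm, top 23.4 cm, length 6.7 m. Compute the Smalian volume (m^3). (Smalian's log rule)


Smalian: V = (A1 + A2)/2 * L,  A = pi*(D/200)^2
A1 = pi*(30.1/200)^2 = 0.071158 m^2
A2 = pi*(23.4/200)^2 = 0.043005 m^2
V = (0.071158+0.043005)/2*6.7 = 0.3824 m^3

0.3824


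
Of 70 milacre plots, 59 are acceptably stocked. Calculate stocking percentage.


Formula: Stocking % = stocked plots / total plots * 100
Stocking = 59 / 70 * 100
Stocking = 0.8429 * 100 = 84.3%

84.3


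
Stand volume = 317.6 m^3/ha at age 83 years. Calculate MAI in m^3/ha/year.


Formula: MAI = Total Volume / Stand Age
MAI = 317.6 m^3/ha / 83 years
MAI = 3.83 m^3/ha/year

3.83


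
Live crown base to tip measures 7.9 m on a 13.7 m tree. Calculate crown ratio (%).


Formula: Crown Ratio = (Crown Length / Total Height) * 100
CR = (7.9 m / 13.7 m) * 100
CR = 0.5766 * 100 = 57.7%

57.7


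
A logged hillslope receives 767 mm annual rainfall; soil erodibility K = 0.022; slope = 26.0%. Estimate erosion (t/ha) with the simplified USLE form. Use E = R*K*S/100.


Formula: E = R * K * S / 100  (simplified USLE)
R * K = 767 * 0.022 = 16.874
E = 16.874 * 26.0 / 100 = 4.39 t/ha

4.39


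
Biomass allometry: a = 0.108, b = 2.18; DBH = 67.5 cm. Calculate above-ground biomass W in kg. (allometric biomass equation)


Formula: W = a * DBH^b  (allometric power law)
DBH^b = 67.5^2.18 = 9724.8346
W = 0.108 * 9724.8346 = 1050.3 kg

1050.3


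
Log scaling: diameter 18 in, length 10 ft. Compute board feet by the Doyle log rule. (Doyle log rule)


Doyle: BF = (D - 4)^2 * L / 16
Adjusted diameter = 18 - 4 = 14 in
(D-4)^2 = 14^2 = 196
BF = 196 * 10 / 16 = 123 BF

123


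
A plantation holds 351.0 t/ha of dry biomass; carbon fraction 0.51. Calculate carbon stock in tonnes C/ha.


Formula: Carbon Stock = Biomass * Carbon Fraction
C = 351.0 t/ha * 0.51
C = 179.0 t C/ha

179.0


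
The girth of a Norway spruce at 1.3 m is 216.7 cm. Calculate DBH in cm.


Formula: DBH = C / pi
DBH = 216.7 / pi
pi = 3.14159...
DBH = 69.0 cm

69.0


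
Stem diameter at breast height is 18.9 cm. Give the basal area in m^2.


Formula: BA = pi * (DBH/2)^2 / 10000  (cm^2 to m^2)
Radius = DBH/2 = 18.9/2 = 9.45 cm
BA = pi * 9.45^2 / 10000
   = 280.5521 cm^2 / 10000
   = 0.0281 m^2

0.0281


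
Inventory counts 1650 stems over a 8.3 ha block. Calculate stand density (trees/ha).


Formula: Stand Density = N_trees / Area_ha
Density = 1650 trees / 8.3 ha
Density = 199 trees/ha

199


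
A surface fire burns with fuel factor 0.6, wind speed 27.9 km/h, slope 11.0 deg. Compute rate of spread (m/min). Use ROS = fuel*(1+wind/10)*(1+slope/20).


Formula: ROS = fuel * (1 + wind/10) * (1 + slope/20)
Wind factor = 1 + 27.9/10 = 3.79
Slope factor = 1 + 11.0/20 = 1.55
ROS = 0.6 * 3.79 * 1.55 = 3.52 m/min

3.52


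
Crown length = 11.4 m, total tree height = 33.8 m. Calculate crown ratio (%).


Formula: Crown Ratio = (Crown Length / Total Height) * 100
CR = (11.4 m / 33.8 m) * 100
CR = 0.3373 * 100 = 33.7%

33.7


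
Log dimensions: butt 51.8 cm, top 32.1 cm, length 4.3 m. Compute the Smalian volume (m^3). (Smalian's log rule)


Smalian: V = (A1 + A2)/2 * L,  A = pi*(D/200)^2
A1 = pi*(51.8/200)^2 = 0.210741 m^2
A2 = pi*(32.1/200)^2 = 0.080928 m^2
V = (0.210741+0.080928)/2*4.3 = 0.6271 m^3

0.6271


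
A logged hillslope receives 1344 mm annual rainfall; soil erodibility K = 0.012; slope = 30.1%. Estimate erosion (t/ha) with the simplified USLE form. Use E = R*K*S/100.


Formula: E = R * K * S / 100  (simplified USLE)
R * K = 1344 * 0.012 = 16.128
E = 16.128 * 30.1 / 100 = 4.85 t/ha

4.85


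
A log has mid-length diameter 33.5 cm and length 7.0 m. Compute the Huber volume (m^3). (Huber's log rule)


Huber: V = Am * L,  Am = pi*(Dm/200)^2
Am = pi*(33.5/200)^2 = 0.088141 m^2
V = 0.088141*7.0 = 0.617 m^3

0.617


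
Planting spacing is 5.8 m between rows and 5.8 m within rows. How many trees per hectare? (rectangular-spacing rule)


Formula: TPH = 10000 m^2/ha / (spacing_x * spacing_y)
Area per tree = 5.8 m * 5.8 m = 33.64 m^2
TPH = 10000 / 33.64 = 297 trees/ha

297


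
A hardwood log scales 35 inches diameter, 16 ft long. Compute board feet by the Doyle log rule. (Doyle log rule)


Doyle: BF = (D - 4)^2 * L / 16
Adjusted diameter = 35 - 4 = 31 in
(D-4)^2 = 31^2 = 961
BF = 961 * 16 / 16 = 961 BF

961


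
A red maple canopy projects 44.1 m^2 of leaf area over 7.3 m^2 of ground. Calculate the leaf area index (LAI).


Formula: LAI = total leaf area / ground area  (dimensionless)
LAI = 44.1 m^2 / 7.3 m^2
LAI = 6.04

6.04


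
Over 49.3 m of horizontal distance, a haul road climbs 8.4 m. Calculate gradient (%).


Formula: Gradient = rise / run * 100
Gradient = 8.4 / 49.3 * 100 = 17.0%

17.0


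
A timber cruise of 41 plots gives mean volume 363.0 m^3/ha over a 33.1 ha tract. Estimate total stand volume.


Formula: Total Volume = Mean Volume per ha * Total Area
Total Volume = 363.0 m^3/ha * 33.1 ha
Total Volume = 12015 m^3

12015


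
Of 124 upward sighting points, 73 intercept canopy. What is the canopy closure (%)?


Formula: Canopy closure = covered points / total points * 100
Closure = 73 / 124 * 100
Closure = 0.5887 * 100 = 58.9%

58.9


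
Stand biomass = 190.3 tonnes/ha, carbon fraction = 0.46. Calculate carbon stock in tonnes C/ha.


Formula: Carbon Stock = Biomass * Carbon Fraction
C = 190.3 t/ha * 0.46
C = 87.5 t C/ha

87.5


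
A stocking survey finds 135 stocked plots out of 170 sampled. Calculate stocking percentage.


Formula: Stocking % = stocked plots / total plots * 100
Stocking = 135 / 170 * 100
Stocking = 0.7941 * 100 = 79.4%

79.4
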